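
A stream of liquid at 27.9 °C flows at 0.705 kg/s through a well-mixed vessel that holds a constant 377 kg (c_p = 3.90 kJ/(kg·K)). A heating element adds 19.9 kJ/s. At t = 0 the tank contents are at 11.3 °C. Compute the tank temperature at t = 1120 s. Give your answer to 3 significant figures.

M c_p dT/dt = ṁ c_p (T_in − T) + Q̇.
τ = M/ṁ = 534.75 s; T_ss = T_in + Q̇/(ṁ c_p) = 27.9 + 19.9/(0.705·3.90) = 35.138 °C.
Solution: T(t) = T_ss + (T₀ − T_ss) e^(−t/τ).
T(1120) = 35.138 + (-23.838)·e^(−1120/534.75) = 35.138 + (-23.838)·0.12314 = 32.202 °C.

32.2 °C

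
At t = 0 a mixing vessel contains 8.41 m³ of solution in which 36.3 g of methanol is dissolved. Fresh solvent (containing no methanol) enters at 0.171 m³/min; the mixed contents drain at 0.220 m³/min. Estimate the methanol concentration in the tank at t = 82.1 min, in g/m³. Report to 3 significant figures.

Let m(t) be the amount of methanol. Volume: V(t) = V₀ + (Q_in − Q_out) t = 8.41 − 0.049000 t; V(82.1) = 4.3871 m³.
Solute balance: dm/dt = 0 − Q_out C = −Q_out m/V(t).
dm/m = −Q_out dt/(V₀ − 0.049000 t); integrating gives ln(m/m₀) = −(Q_out/(Q_in−Q_out)) ln(V/V₀).
m = m₀ (V₀/V)^(Q_out/(Q_in−Q_out)) = 36.3 × (8.41/4.3871)^(-4.4898) = 1.9544 g.
C = m/V = 1.9544/4.3871 = 0.44548 g/m³.

0.445 g/m³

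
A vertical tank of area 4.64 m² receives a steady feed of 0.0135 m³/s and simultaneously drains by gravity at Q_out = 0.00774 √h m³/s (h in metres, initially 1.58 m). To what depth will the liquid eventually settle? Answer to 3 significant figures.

Level balance: A dh/dt = 0.0135 − 0.00774 √h. Setting dh/dt = 0:
Q_in = 0.00774 √h_ss ⇒ √h_ss = 0.0135/0.00774 = 1.7442.
h_ss = 1.7442² = 3.0422 m. (Since h₀ = 1.58 m < h_ss, the level will rise toward this value.)

3.04 m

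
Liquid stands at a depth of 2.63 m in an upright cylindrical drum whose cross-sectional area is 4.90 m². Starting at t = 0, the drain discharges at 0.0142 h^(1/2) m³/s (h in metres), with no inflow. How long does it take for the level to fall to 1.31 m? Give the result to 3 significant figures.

Unsteady balance on liquid volume: A dh/dt = −0.0142 √h.
Separate and integrate: 2(√h − √h₀) = −(0.0142/A) t.
t = 2A(√h₀ − √h)/0.0142 = 2·4.90·(√2.63 − √1.31)/0.0142
  = 9.8000 × (1.6217 − 1.1446) / 0.0142 = 329.32 s.

329 s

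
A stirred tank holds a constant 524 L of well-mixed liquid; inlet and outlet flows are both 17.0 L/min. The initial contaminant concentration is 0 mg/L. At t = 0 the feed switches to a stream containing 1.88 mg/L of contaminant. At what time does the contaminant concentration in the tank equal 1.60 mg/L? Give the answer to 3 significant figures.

58.7 min

Species balance: V dC/dt = Q(C_in − C) ⇒ τ = V/Q = 30.824 min.
C(t) = C_in + (C₀ − C_in) e^(−t/τ). Set C = 1.60 and solve for t:
e^(−t/τ) = (C − C_in)/(C₀ − C_in) = (1.60 − 1.88)/(0 − 1.88) = 0.14894
t = −τ ln(…) = 30.824 × 1.9042 = 58.695 min.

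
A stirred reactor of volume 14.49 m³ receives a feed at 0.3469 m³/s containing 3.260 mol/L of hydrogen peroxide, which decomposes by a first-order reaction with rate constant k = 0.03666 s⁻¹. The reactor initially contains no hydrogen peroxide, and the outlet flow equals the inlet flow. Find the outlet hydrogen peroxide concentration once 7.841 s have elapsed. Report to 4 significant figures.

V dC/dt = Q(C_in − C) − k V C.
dC/dt = (Q/V) C_in − (Q/V + k) C; effective rate a = Q/V + k = 0.0239406 + 0.03666 = 0.0606006 s⁻¹.
C_ss = Q C_in/(Q + kV) = 1.28788 mol/L; C(t) = C_ss + (C₀ − C_ss) e^(−a t).
C(7.841) = 1.28788 + (-1.28788)·e^(−0.0606006·7.841) = 1.28788 + (-1.28788)·0.621780 = 0.487104 mol/L.

0.4871 mol/L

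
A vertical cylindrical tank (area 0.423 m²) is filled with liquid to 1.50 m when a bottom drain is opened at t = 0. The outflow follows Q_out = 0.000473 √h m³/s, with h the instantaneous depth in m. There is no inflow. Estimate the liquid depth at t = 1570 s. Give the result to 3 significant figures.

With no inflow, A dh/dt = −0.000473 √h.
This is separable: 2 d(√h)/dt = −0.000473/A, so √h = √h₀ − (0.000473/(2A)) t.
√h = √1.50 − 0.000473·1570/(2·0.423) = 1.2247 − 0.87779 = 0.34696.
h = 0.34696² = 0.12038 m.

0.120 m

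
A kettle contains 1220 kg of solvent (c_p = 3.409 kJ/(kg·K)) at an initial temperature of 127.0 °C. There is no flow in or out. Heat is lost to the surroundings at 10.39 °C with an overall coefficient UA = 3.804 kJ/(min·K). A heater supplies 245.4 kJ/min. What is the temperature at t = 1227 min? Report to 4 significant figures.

Lumped-capacitance energy balance: M c_p dT/dt = UA(T_amb − T) + Q̇.
dT/dt = (T_ss − T)/τ with T_ss = T_amb + Q̇/UA = 10.39 + 245.4/3.804 = 74.9010 °C, τ = M c_p/UA = 1220·3.409/3.804 = 1093.32 min.
Integrating: T(t) = T_ss + (T₀ − T_ss) e^(−t/τ).
T(1227) = 74.9010 + (52.0990)·0.325539 = 91.8613 °C.

91.86 °C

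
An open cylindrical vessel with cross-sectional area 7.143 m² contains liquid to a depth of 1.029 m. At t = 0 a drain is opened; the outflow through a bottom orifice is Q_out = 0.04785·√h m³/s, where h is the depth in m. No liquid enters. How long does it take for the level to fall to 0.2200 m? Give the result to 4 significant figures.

162.8 s

With no inflow, A dh/dt = −0.04785 √h.
This is separable: 2 d(√h)/dt = −0.04785/A, so √h = √h₀ − (0.04785/(2A)) t.
t = 2A(√h₀ − √h)/0.04785 = 2·7.143·(√1.029 − √0.2200)/0.04785
  = 14.2860 × (1.01440 − 0.469042) / 0.04785 = 162.820 s.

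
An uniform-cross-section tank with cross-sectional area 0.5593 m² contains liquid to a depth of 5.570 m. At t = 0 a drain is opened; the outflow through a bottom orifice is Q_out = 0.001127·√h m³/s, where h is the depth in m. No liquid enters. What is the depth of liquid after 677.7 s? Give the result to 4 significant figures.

A dh/dt = −Q_out = −0.001127 √h.
Separate and integrate: 2(√h − √h₀) = −(0.001127/A) t.
√h = √5.570 − 0.001127·677.7/(2·0.5593) = 2.36008 − 0.682789 = 1.67730.
h = 1.67730² = 2.81332 m.

2.813 m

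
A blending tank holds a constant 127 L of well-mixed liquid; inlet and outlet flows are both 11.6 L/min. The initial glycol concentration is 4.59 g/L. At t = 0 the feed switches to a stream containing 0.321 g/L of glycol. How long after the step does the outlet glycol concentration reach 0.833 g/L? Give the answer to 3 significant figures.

Species balance: V dC/dt = Q(C_in − C) ⇒ τ = V/Q = 10.948 min.
C(t) = C_in + (C₀ − C_in) e^(−t/τ). Set C = 0.833 and solve for t:
e^(−t/τ) = (C − C_in)/(C₀ − C_in) = (0.833 − 0.321)/(4.59 − 0.321) = 0.11993
t = −τ ln(…) = 10.948 × 2.1208 = 23.219 min.

23.2 min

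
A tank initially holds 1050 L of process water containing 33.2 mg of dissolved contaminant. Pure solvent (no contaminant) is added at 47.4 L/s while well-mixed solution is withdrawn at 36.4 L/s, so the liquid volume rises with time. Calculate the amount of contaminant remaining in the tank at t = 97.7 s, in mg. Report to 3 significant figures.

Total volume: dV/dt = Q_in − Q_out = 11.000 L/s, so V(t) = 1050 + 11.000 t and V(97.7) = 2124.7 L.
Solute balance: dm/dt = 0 − Q_out C = −Q_out m/V(t).
dm/m = −Q_out dt/(V₀ + 11.000 t); integrating gives ln(m/m₀) = −(Q_out/(Q_in−Q_out)) ln(V/V₀).
m = m₀ (V₀/V)^(Q_out/(Q_in−Q_out)) = 33.2 × (1050/2124.7)^(3.3091) = 3.2225 mg.

3.22 mg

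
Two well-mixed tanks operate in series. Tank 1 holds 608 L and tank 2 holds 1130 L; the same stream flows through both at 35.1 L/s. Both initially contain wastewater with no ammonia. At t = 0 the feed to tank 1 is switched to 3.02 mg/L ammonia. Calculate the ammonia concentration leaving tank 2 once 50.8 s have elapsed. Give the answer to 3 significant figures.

Species balance on tank i: dCᵢ/dt = (Cᵢ₋₁ − Cᵢ)/τᵢ with τᵢ = Vᵢ/Q.
τ₁ = 608/35.1 = 17.322 s; τ₂ = 1130/35.1 = 32.194 s.
Tank 1: C₁ = C_in(1 − e^(−t/τ₁)). Tank 2 (τ₁ ≠ τ₂): C₂ = C_in[1 − (τ₁ e^(−t/τ₁) − τ₂ e^(−t/τ₂))/(τ₁ − τ₂)].
At t = 50.8: e^(−t/τ₁) = 0.053253, e^(−t/τ₂) = 0.20640.
C₂ = 3.02·[1 − (17.322·0.053253 − 32.194·0.20640)/(-14.872)] = 3.02·0.61523 = 1.8580 mg/L.

1.86 mg/L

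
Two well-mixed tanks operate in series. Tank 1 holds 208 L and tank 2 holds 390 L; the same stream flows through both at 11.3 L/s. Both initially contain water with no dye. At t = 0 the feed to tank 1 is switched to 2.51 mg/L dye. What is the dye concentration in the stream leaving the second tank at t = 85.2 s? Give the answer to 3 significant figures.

2.08 mg/L

Species balance on tank i: dCᵢ/dt = (Cᵢ₋₁ − Cᵢ)/τᵢ with τᵢ = Vᵢ/Q.
τ₁ = 208/11.3 = 18.407 s; τ₂ = 390/11.3 = 34.513 s.
Solving the cascade with C₁(0)=C₂(0)=0 gives C₂(t) = C_in[1 − (τ₁ e^(−t/τ₁) − τ₂ e^(−t/τ₂))/(τ₁ − τ₂)].
At t = 85.2: e^(−t/τ₁) = 0.0097679, e^(−t/τ₂) = 0.084702.
C₂ = 2.51·[1 − (18.407·0.0097679 − 34.513·0.084702)/(-16.106)] = 2.51·0.82966 = 2.0824 mg/L.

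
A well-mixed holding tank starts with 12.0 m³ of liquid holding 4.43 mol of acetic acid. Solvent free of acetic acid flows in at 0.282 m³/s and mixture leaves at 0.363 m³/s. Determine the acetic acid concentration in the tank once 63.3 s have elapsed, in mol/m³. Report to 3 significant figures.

0.0530 mol/m³

Let m(t) be the amount of acetic acid. Volume: V(t) = V₀ + (Q_in − Q_out) t = 12.0 − 0.081000 t; V(63.3) = 6.8727 m³.
Solute balance: dm/dt = 0 − Q_out C = −Q_out m/V(t).
Separate: dm/m = −Q_out dt/V(t) ⇒ ln(m/m₀) = −(Q_out/(Q_in−Q_out)) ln(V/V₀).
m = m₀ (V₀/V)^(Q_out/(Q_in−Q_out)) = 4.43 × (12.0/6.8727)^(-4.4815) = 0.36445 mol.
C = m/V = 0.36445/6.8727 = 0.053029 mol/m³.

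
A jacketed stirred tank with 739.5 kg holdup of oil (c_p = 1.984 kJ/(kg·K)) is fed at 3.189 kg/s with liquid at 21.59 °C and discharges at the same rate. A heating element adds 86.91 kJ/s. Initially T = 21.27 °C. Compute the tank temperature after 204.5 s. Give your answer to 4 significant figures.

M c_p dT/dt = ṁ c_p (T_in − T) + Q̇.
Rearrange: dT/dt = (T_ss − T)/τ with τ = M/ṁ = 231.891 s and T_ss = T_in + Q̇/(ṁ c_p) = 35.3264 °C.
T approaches T_ss exponentially: T(t) = T_ss + (T₀ − T_ss) e^(−t/τ).
T(204.5) = 35.3264 + (-14.0564)·e^(−204.5/231.891) = 35.3264 + (-14.0564)·0.414004 = 29.5070 °C.

29.51 °C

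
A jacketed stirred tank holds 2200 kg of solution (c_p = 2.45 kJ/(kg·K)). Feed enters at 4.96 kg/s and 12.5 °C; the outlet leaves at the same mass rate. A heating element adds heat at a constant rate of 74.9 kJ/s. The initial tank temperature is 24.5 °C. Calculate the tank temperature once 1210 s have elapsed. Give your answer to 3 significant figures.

M c_p dT/dt = ṁ c_p (T_in − T) + Q̇.
Rearrange: dT/dt = (T_ss − T)/τ with τ = M/ṁ = 443.55 s and T_ss = T_in + Q̇/(ṁ c_p) = 18.664 °C.
T approaches T_ss exponentially: T(t) = T_ss + (T₀ − T_ss) e^(−t/τ).
T(1210) = 18.664 + (5.8364)·e^(−1210/443.55) = 18.664 + (5.8364)·0.065350 = 19.045 °C.

19.0 °C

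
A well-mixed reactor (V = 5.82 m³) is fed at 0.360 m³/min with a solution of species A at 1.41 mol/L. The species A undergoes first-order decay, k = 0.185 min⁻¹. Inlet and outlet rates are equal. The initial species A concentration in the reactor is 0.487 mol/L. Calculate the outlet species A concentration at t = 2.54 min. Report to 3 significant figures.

Species balance: V dC/dt = Q C_in − Q C − k V C.
This is linear with rate a = Q/V + k = 0.24686 min⁻¹.
C_ss = Q C_in/(Q + kV) = 0.35331 mol/L; C(t) = C_ss + (C₀ − C_ss) e^(−a t).
C(2.54) = 0.35331 + (0.13369)·e^(−0.24686·2.54) = 0.35331 + (0.13369)·0.53418 = 0.42473 mol/L.

0.425 mol/L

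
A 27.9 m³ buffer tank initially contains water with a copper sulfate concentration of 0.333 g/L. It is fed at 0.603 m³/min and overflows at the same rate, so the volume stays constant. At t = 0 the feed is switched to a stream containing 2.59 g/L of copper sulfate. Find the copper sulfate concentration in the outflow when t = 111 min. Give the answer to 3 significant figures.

Species balance on the tank: V dC/dt = Q(C_in − C).
So dC/dt = (C_in − C)/τ with τ = V/Q = 27.9/0.603 = 46.269 min.
This is linear first-order; C(t) = C_in + (C₀ − C_in) e^(−t/τ).
C(111) = 2.59 + (0.333 − 2.59)·e^(−111/46.269) = 2.59 + (-2.2570)·0.090806 = 2.3851 g/L.

2.39 g/L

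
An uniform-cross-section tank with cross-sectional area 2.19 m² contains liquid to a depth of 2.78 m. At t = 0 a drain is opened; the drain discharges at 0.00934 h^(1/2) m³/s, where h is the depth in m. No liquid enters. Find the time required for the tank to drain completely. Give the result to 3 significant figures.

Accumulation of liquid (constant cross-section A): A dh/dt = −0.00934 √h.
This is separable: 2 d(√h)/dt = −0.00934/A, so √h = √h₀ − (0.00934/(2A)) t.
Set h = 0: 2√h₀ = (0.00934/A) t_empty ⇒ t_empty = 2A√h₀/0.00934.
t_empty = 2·2.19·√2.78/0.00934 = 4.3800·1.6673/0.00934 = 781.90 s.

782 s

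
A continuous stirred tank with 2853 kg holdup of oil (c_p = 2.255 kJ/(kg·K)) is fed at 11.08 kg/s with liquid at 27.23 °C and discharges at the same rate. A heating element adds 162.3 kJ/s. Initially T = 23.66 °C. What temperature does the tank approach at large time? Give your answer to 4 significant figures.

Heat balance on the well-mixed liquid: M c_p dT/dt = ṁ c_p (T_in − T) + 162.3.
At steady state dT/dt = 0 ⇒ T_ss = T_in + Q̇/(ṁ c_p) = 27.23 + 162.3/(11.08·2.255) = 33.7258 °C.

33.73 °C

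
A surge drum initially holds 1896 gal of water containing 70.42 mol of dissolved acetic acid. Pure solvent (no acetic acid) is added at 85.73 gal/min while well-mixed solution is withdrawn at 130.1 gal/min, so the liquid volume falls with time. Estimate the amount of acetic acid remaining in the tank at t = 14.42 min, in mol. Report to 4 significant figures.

Let m(t) be the amount of acetic acid. Volume: V(t) = V₀ + (Q_in − Q_out) t = 1896 − 44.3700 t; V(14.42) = 1256.18 gal.
Solute balance: dm/dt = 0 − Q_out C = −Q_out m/V(t).
dm/m = −Q_out dt/(V₀ − 44.3700 t); integrating gives ln(m/m₀) = −(Q_out/(Q_in−Q_out)) ln(V/V₀).
m = m₀ (V₀/V)^(Q_out/(Q_in−Q_out)) = 70.42 × (1896/1256.18)^(-2.93216) = 21.0606 mol.

21.06 mol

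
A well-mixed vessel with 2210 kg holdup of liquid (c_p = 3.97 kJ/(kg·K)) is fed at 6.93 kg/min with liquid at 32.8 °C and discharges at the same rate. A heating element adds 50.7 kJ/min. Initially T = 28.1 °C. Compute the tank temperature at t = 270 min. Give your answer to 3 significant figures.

M c_p dT/dt = ṁ c_p (T_in − T) + Q̇.
τ = M/ṁ = 318.90 min; T_ss = T_in + Q̇/(ṁ c_p) = 32.8 + 50.7/(6.93·3.97) = 34.643 °C.
Solution: T(t) = T_ss + (T₀ − T_ss) e^(−t/τ).
T(270) = 34.643 + (-6.5428)·e^(−270/318.90) = 34.643 + (-6.5428)·0.42885 = 31.837 °C.

31.8 °C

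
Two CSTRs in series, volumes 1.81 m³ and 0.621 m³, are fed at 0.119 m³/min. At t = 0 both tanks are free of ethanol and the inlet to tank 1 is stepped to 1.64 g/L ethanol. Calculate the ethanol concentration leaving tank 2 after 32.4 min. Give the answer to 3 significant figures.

1.35 g/L

Each tank obeys Vᵢ dCᵢ/dt = Q(Cᵢ₋₁ − Cᵢ), so τᵢ = Vᵢ/Q.
τ₁ = 1.81/0.119 = 15.210 min; τ₂ = 0.621/0.119 = 5.2185 min.
Tank 1: C₁ = C_in(1 − e^(−t/τ₁)). Tank 2 (τ₁ ≠ τ₂): C₂ = C_in[1 − (τ₁ e^(−t/τ₁) − τ₂ e^(−t/τ₂))/(τ₁ − τ₂)].
At t = 32.4: e^(−t/τ₁) = 0.11882, e^(−t/τ₂) = 0.0020119.
C₂ = 1.64·[1 − (15.210·0.11882 − 5.2185·0.0020119)/(9.9916)] = 1.64·0.82018 = 1.3451 g/L.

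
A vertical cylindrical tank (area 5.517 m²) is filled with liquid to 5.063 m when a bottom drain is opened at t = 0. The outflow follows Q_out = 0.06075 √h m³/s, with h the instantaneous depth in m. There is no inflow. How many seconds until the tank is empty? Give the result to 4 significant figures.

Volume balance on the tank: A dh/dt = −0.06075 √h.
∫ h^(−1/2) dh = −(0.06075/A) ∫ dt, giving 2√h = 2√h₀ − (0.06075/A) t.
Set h = 0: 2√h₀ = (0.06075/A) t_empty ⇒ t_empty = 2A√h₀/0.06075.
t_empty = 2·5.517·√5.063/0.06075 = 11.0340·2.25011/0.06075 = 408.687 s.

408.7 s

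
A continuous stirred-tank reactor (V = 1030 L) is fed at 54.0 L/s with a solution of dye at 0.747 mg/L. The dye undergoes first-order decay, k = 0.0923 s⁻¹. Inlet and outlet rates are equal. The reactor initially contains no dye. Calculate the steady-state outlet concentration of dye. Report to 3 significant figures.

V dC/dt = Q(C_in − C) − k V C.
Steady state (dC/dt = 0): C_ss = Q C_in/(Q + kV) = C_in/(1 + kV/Q).
C_ss = 54.0·0.747/(54.0 + 0.0923·1030) = 40.338/149.07 = 0.27060 mg/L.

0.271 mg/L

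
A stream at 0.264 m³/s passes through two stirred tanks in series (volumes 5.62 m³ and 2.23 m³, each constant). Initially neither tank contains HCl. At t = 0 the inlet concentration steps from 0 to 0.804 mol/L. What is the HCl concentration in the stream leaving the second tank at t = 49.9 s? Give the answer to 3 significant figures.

Each tank obeys Vᵢ dCᵢ/dt = Q(Cᵢ₋₁ − Cᵢ), so τᵢ = Vᵢ/Q.
τ₁ = 5.62/0.264 = 21.288 s; τ₂ = 2.23/0.264 = 8.4470 s.
Solving the cascade with C₁(0)=C₂(0)=0 gives C₂(t) = C_in[1 − (τ₁ e^(−t/τ₁) − τ₂ e^(−t/τ₂))/(τ₁ − τ₂)].
At t = 49.9: e^(−t/τ₁) = 0.095938, e^(−t/τ₂) = 0.0027191.
C₂ = 0.804·[1 − (21.288·0.095938 − 8.4470·0.0027191)/(12.841)] = 0.804·0.84274 = 0.67756 mol/L.

0.678 mol/L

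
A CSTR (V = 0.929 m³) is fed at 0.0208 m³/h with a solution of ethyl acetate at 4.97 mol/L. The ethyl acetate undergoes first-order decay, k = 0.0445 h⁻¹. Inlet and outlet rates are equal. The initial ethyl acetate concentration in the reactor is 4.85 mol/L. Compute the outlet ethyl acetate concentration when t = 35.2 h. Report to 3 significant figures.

1.97 mol/L

Species balance: V dC/dt = Q C_in − Q C − k V C.
dC/dt = (Q/V) C_in − (Q/V + k) C; effective rate a = Q/V + k = 0.022390 + 0.0445 = 0.066890 h⁻¹.
C_ss = Q C_in/(Q + kV) = 1.6636 mol/L; C(t) = C_ss + (C₀ − C_ss) e^(−a t).
C(35.2) = 1.6636 + (3.1864)·e^(−0.066890·35.2) = 1.6636 + (3.1864)·0.094939 = 1.9661 mol/L.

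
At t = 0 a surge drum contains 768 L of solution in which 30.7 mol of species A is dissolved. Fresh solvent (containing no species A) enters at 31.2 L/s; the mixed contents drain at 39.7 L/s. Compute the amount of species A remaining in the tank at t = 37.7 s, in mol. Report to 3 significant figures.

2.46 mol

Total volume: dV/dt = Q_in − Q_out = -8.5000 L/s, so V(t) = 768 − 8.5000 t and V(37.7) = 447.55 L.
Solute balance: dm/dt = 0 − Q_out C = −Q_out m/V(t).
dm/m = −Q_out dt/(V₀ − 8.5000 t); integrating gives ln(m/m₀) = −(Q_out/(Q_in−Q_out)) ln(V/V₀).
m = m₀ (V₀/V)^(Q_out/(Q_in−Q_out)) = 30.7 × (768/447.55)^(-4.6706) = 2.4649 mol.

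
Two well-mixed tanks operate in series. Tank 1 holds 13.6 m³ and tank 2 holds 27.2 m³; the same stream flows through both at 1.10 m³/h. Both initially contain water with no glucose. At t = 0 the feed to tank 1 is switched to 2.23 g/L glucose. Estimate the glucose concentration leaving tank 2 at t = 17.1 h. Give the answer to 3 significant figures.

0.556 g/L

Species balance on tank i: dCᵢ/dt = (Cᵢ₋₁ − Cᵢ)/τᵢ with τᵢ = Vᵢ/Q.
τ₁ = 13.6/1.10 = 12.364 h; τ₂ = 27.2/1.10 = 24.727 h.
Solving the cascade with C₁(0)=C₂(0)=0 gives C₂(t) = C_in[1 − (τ₁ e^(−t/τ₁) − τ₂ e^(−t/τ₂))/(τ₁ − τ₂)].
At t = 17.1: e^(−t/τ₁) = 0.25080, e^(−t/τ₂) = 0.50080.
C₂ = 2.23·[1 − (12.364·0.25080 − 24.727·0.50080)/(-12.364)] = 2.23·0.24920 = 0.55571 g/L.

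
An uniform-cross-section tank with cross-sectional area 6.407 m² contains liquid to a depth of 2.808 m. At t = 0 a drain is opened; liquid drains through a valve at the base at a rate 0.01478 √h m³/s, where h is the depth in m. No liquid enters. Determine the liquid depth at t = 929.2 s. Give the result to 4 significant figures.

0.3648 m

Unsteady balance on liquid volume: A dh/dt = −0.01478 √h.
∫ h^(−1/2) dh = −(0.01478/A) ∫ dt, giving 2√h = 2√h₀ − (0.01478/A) t.
√h = √2.808 − 0.01478·929.2/(2·6.407) = 1.67571 − 1.07176 = 0.603945.
h = 0.603945² = 0.364750 m.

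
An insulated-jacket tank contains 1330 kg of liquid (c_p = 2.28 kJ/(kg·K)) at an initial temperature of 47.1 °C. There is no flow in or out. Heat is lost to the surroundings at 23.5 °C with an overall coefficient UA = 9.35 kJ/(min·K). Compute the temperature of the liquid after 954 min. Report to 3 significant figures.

Unsteady energy balance on the tank contents: M c_p dT/dt = −UA(T − T_amb).
dT/dt = (T_ss − T)/τ with T_ss = T_amb = 23.500 °C, τ = M c_p/UA = 1330·2.28/9.35 = 324.32 min.
This is linear first-order; T(t) = T_ss + (T₀ − T_ss) e^(−t/τ).
T(954) = 23.500 + (23.600)·0.052785 = 24.746 °C.

24.7 °C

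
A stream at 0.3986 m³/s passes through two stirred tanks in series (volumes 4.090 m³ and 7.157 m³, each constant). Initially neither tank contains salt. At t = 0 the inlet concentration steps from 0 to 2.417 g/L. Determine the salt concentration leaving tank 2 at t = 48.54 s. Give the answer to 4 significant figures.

Species balance on tank i: dCᵢ/dt = (Cᵢ₋₁ − Cᵢ)/τᵢ with τᵢ = Vᵢ/Q.
τ₁ = 4.090/0.3986 = 10.2609 s; τ₂ = 7.157/0.3986 = 17.9553 s.
Solving the cascade with C₁(0)=C₂(0)=0 gives C₂(t) = C_in[1 − (τ₁ e^(−t/τ₁) − τ₂ e^(−t/τ₂))/(τ₁ − τ₂)].
At t = 48.54: e^(−t/τ₁) = 0.00882141, e^(−t/τ₂) = 0.0669792.
C₂ = 2.417·[1 − (10.2609·0.00882141 − 17.9553·0.0669792)/(-7.69443)] = 2.417·0.855464 = 2.06766 g/L.

2.068 g/L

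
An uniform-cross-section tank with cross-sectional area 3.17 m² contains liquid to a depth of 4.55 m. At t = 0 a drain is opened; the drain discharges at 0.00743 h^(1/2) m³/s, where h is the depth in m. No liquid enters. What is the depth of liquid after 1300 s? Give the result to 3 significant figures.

0.372 m

With no inflow, A dh/dt = −0.00743 √h.
∫ h^(−1/2) dh = −(0.00743/A) ∫ dt, giving 2√h = 2√h₀ − (0.00743/A) t.
√h = √4.55 − 0.00743·1300/(2·3.17) = 2.1331 − 1.5235 = 0.60957.
h = 0.60957² = 0.37158 m.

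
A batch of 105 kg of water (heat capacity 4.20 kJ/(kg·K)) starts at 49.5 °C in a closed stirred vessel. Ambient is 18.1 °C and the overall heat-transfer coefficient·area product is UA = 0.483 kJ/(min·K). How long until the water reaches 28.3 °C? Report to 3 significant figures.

1030 min

First-law balance (no shaft work): M c_p dT/dt = −UA(T − T_amb).
τ = M c_p/UA = 913.04 min; T_ss = T_amb = 18.100 °C.
T(t) = T_ss + (T₀ − T_ss)e^(−t/τ); set T = 28.3:
t = −τ ln[(T − T_ss)/(T₀ − T_ss)] = −913.04 · ln(0.32484) = 1026.6 min.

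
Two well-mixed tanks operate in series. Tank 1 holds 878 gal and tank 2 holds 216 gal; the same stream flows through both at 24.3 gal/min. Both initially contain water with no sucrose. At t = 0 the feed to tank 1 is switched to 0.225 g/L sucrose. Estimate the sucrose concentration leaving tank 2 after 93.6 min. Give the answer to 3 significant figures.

Species balance on tank i: dCᵢ/dt = (Cᵢ₋₁ − Cᵢ)/τᵢ with τᵢ = Vᵢ/Q.
τ₁ = 878/24.3 = 36.132 min; τ₂ = 216/24.3 = 8.8889 min.
Tank 1: C₁ = C_in(1 − e^(−t/τ₁)). Tank 2 (τ₁ ≠ τ₂): C₂ = C_in[1 − (τ₁ e^(−t/τ₁) − τ₂ e^(−t/τ₂))/(τ₁ − τ₂)].
At t = 93.6: e^(−t/τ₁) = 0.074981, e^(−t/τ₂) = 2.6723e-05.
C₂ = 0.225·[1 − (36.132·0.074981 − 8.8889·2.6723e-05)/(27.243)] = 0.225·0.90056 = 0.20263 g/L.

0.203 g/L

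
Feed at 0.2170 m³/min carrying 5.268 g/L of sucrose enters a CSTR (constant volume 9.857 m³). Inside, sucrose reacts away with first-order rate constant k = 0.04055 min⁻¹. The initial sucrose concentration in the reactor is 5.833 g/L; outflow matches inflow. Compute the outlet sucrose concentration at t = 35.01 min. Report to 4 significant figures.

2.299 g/L

Accumulation = in − out − consumed: V dC/dt = Q C_in − Q C − k V C.
This is linear with rate a = Q/V + k = 0.0625648 min⁻¹.
C_ss = Q C_in/(Q + kV) = 1.85366 g/L; C(t) = C_ss + (C₀ − C_ss) e^(−a t).
C(35.01) = 1.85366 + (3.97934)·e^(−0.0625648·35.01) = 1.85366 + (3.97934)·0.111873 = 2.29884 g/L.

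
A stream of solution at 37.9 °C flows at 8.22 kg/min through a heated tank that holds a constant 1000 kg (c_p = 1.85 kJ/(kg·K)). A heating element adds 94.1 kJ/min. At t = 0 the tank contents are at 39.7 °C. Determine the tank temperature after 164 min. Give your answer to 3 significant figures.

M c_p dT/dt = ṁ c_p (T_in − T) + Q̇.
τ = M/ṁ = 121.65 min; T_ss = T_in + Q̇/(ṁ c_p) = 37.9 + 94.1/(8.22·1.85) = 44.088 °C.
Integrating: T(t) = T_ss + (T₀ − T_ss) e^(−t/τ).
T(164) = 44.088 + (-4.3879)·e^(−164/121.65) = 44.088 + (-4.3879)·0.25974 = 42.948 °C.

42.9 °C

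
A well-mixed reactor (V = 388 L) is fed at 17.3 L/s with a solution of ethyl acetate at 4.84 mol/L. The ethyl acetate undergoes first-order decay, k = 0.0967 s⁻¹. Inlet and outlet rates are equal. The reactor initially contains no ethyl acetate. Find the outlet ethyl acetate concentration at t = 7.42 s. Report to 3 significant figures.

Accumulation = in − out − consumed: V dC/dt = Q C_in − Q C − k V C.
This is linear with rate a = Q/V + k = 0.14129 s⁻¹.
C_ss = Q C_in/(Q + kV) = 1.5274 mol/L; C(t) = C_ss + (C₀ − C_ss) e^(−a t).
C(7.42) = 1.5274 + (-1.5274)·e^(−0.14129·7.42) = 1.5274 + (-1.5274)·0.35051 = 0.99203 mol/L.

0.992 mol/L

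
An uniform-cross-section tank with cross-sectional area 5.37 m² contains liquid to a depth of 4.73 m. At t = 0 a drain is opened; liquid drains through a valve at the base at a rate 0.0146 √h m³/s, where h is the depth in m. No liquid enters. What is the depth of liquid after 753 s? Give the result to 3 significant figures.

Accumulation of liquid (constant cross-section A): A dh/dt = −0.0146 √h.
This is separable: 2 d(√h)/dt = −0.0146/A, so √h = √h₀ − (0.0146/(2A)) t.
√h = √4.73 − 0.0146·753/(2·5.37) = 2.1749 − 1.0236 = 1.1512.
h = 1.1512² = 1.3253 m.

1.33 m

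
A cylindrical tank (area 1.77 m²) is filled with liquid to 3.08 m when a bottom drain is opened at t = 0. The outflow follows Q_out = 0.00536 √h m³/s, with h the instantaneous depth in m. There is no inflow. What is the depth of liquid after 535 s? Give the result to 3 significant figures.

A dh/dt = −Q_out = −0.00536 √h.
∫ h^(−1/2) dh = −(0.00536/A) ∫ dt, giving 2√h = 2√h₀ − (0.00536/A) t.
√h = √3.08 − 0.00536·535/(2·1.77) = 1.7550 − 0.81006 = 0.94494.
h = 0.94494² = 0.89290 m.

0.893 m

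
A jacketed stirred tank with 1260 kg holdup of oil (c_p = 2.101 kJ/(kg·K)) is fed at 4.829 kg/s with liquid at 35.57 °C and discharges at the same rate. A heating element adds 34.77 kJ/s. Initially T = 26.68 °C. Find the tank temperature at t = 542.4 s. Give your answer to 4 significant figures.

37.46 °C

Energy balance: M c_p dT/dt = ṁ c_p (T_in − T) + 34.77.
Rearrange: dT/dt = (T_ss − T)/τ with τ = M/ṁ = 260.924 s and T_ss = T_in + Q̇/(ṁ c_p) = 38.9971 °C.
Integrating: T(t) = T_ss + (T₀ − T_ss) e^(−t/τ).
T(542.4) = 38.9971 + (-12.3171)·e^(−542.4/260.924) = 38.9971 + (-12.3171)·0.125084 = 37.4564 °C.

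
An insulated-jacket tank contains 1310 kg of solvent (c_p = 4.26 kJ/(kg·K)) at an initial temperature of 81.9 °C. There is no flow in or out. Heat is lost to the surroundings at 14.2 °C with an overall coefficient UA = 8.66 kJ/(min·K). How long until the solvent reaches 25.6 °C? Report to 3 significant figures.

Lumped-capacitance energy balance: M c_p dT/dt = UA(T_amb − T).
τ = M c_p/UA = 644.41 min; T_ss = T_amb = 14.200 °C.
T(t) = T_ss + (T₀ − T_ss)e^(−t/τ); set T = 25.6:
t = −τ ln[(T − T_ss)/(T₀ − T_ss)] = −644.41 · ln(0.16839) = 1148.0 min.

1150 min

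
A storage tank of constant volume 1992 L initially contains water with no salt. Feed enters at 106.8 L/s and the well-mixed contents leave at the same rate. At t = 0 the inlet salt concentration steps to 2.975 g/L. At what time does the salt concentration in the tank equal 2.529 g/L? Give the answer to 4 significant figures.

35.39 s

Species balance: V dC/dt = Q(C_in − C) ⇒ τ = V/Q = 18.6517 s.
C(t) = C_in + (C₀ − C_in) e^(−t/τ). Set C = 2.529 and solve for t:
e^(−t/τ) = (C − C_in)/(C₀ − C_in) = (2.529 − 2.975)/(0 − 2.975) = 0.149916
t = −τ ln(…) = 18.6517 × 1.89768 = 35.3949 s.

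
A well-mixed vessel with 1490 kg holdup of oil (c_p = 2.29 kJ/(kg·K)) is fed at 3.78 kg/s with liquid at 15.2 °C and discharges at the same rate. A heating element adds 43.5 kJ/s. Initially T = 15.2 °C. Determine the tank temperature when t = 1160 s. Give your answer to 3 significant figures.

M c_p dT/dt = ṁ c_p (T_in − T) + Q̇.
Rearrange: dT/dt = (T_ss − T)/τ with τ = M/ṁ = 394.18 s and T_ss = T_in + Q̇/(ṁ c_p) = 20.225 °C.
T approaches T_ss exponentially: T(t) = T_ss + (T₀ − T_ss) e^(−t/τ).
T(1160) = 20.225 + (-5.0253)·e^(−1160/394.18) = 20.225 + (-5.0253)·0.052717 = 19.960 °C.

20.0 °C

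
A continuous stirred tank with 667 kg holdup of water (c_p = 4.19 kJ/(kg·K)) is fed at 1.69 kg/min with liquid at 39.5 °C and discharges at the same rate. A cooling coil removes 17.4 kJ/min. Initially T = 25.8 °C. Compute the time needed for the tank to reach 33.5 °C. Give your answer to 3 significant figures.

First-law balance (no shaft work): M c_p dT/dt = ṁ c_p (T_in − T) − 17.4.
τ = M/ṁ = 394.67 min; T_ss = T_in − Q̇/(ṁ c_p) = 37.043 °C.
T(t) = T_ss + (T₀ − T_ss) e^(−t/τ). Set T = 33.5:
e^(−t/τ) = (33.5 − 37.043)/(25.8 − 37.043) = 0.31511
t = −394.67 · ln(0.31511) = 455.78 min.

456 min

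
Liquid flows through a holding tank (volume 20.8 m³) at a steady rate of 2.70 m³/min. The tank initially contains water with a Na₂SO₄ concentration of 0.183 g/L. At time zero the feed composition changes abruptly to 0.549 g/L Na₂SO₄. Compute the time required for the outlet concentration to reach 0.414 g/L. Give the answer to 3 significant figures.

Species balance: V dC/dt = Q(C_in − C) ⇒ τ = V/Q = 7.7037 min.
C(t) = C_in + (C₀ − C_in) e^(−t/τ). Set C = 0.414 and solve for t:
e^(−t/τ) = (C − C_in)/(C₀ − C_in) = (0.414 − 0.549)/(0.183 − 0.549) = 0.36885
t = −τ ln(…) = 7.7037 × 0.99736 = 7.6834 min.

7.68 min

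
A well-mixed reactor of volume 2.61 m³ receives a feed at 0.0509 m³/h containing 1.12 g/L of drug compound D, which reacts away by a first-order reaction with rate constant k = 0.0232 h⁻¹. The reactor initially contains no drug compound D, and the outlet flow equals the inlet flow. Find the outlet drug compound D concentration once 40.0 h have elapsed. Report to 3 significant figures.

Species balance: V dC/dt = Q C_in − Q C − k V C.
dC/dt = (Q/V) C_in − (Q/V + k) C; effective rate a = Q/V + k = 0.019502 + 0.0232 = 0.042702 h⁻¹.
C_ss = Q C_in/(Q + kV) = 0.51150 g/L; C(t) = C_ss + (C₀ − C_ss) e^(−a t).
C(40.0) = 0.51150 + (-0.51150)·e^(−0.042702·40.0) = 0.51150 + (-0.51150)·0.18121 = 0.41881 g/L.

0.419 g/L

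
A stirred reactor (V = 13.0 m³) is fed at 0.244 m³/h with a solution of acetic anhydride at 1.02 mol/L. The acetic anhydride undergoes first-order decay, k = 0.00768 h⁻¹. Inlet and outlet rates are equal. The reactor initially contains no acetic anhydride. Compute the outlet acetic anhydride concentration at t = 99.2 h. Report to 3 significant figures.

Accumulation = in − out − consumed: V dC/dt = Q C_in − Q C − k V C.
This is linear with rate a = Q/V + k = 0.026449 h⁻¹.
C_ss = Q C_in/(Q + kV) = 0.72383 mol/L; C(t) = C_ss + (C₀ − C_ss) e^(−a t).
C(99.2) = 0.72383 + (-0.72383)·e^(−0.026449·99.2) = 0.72383 + (-0.72383)·0.072529 = 0.67133 mol/L.

0.671 mol/L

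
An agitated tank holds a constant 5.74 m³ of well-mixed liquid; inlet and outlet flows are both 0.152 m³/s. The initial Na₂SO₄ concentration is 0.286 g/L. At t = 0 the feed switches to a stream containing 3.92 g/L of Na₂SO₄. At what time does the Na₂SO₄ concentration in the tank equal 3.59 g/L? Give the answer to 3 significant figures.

90.6 s

Transient balance on the dissolved component: V dC/dt = Q(C_in − C), so τ = V/Q = 37.763 s.
C(t) = C_in + (C₀ − C_in) e^(−t/τ). Set C = 3.59 and solve for t:
e^(−t/τ) = (C − C_in)/(C₀ − C_in) = (3.59 − 3.92)/(0.286 − 3.92) = 0.090809
t = −τ ln(…) = 37.763 × 2.3990 = 90.594 s.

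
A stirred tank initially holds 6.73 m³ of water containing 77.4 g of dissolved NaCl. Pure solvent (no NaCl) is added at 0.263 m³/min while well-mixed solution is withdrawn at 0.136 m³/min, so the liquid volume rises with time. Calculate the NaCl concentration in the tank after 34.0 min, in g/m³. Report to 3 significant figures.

4.12 g/m³

Total volume: dV/dt = Q_in − Q_out = 0.12700 m³/min, so V(t) = 6.73 + 0.12700 t and V(34.0) = 11.048 m³.
Species balance (pure solvent in): dm/dt = −Q_out · m/V(t).
dm/m = −Q_out dt/(V₀ + 0.12700 t); integrating gives ln(m/m₀) = −(Q_out/(Q_in−Q_out)) ln(V/V₀).
m = m₀ (V₀/V)^(Q_out/(Q_in−Q_out)) = 77.4 × (6.73/11.048)^(1.0709) = 45.522 g.
C = m/V = 45.522/11.048 = 4.1203 g/m³.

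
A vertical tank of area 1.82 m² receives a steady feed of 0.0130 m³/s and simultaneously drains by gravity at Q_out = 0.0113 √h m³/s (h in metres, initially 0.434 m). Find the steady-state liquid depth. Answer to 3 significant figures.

Level balance: A dh/dt = 0.0130 − 0.0113 √h. Setting dh/dt = 0:
Q_in = 0.0113 √h_ss ⇒ √h_ss = 0.0130/0.0113 = 1.1504.
h_ss = 1.1504² = 1.3235 m. (Since h₀ = 0.434 m < h_ss, the level will rise toward this value.)

1.32 m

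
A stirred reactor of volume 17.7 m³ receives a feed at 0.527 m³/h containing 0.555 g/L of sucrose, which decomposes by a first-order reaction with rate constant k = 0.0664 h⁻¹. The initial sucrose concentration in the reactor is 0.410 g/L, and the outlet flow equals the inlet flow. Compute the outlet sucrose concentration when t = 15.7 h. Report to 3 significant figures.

0.224 g/L

Accumulation = in − out − consumed: V dC/dt = Q C_in − Q C − k V C.
dC/dt = (Q/V) C_in − (Q/V + k) C; effective rate a = Q/V + k = 0.029774 + 0.0664 = 0.096174 h⁻¹.
C_ss = Q C_in/(Q + kV) = 0.17182 g/L; C(t) = C_ss + (C₀ − C_ss) e^(−a t).
C(15.7) = 0.17182 + (0.23818)·e^(−0.096174·15.7) = 0.17182 + (0.23818)·0.22093 = 0.22444 g/L.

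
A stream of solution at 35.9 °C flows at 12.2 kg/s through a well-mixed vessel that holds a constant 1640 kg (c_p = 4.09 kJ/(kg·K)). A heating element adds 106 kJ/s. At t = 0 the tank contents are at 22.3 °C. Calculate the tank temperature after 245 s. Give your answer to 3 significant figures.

35.5 °C

M c_p dT/dt = ṁ c_p (T_in − T) + Q̇.
τ = M/ṁ = 134.43 s; T_ss = T_in + Q̇/(ṁ c_p) = 35.9 + 106/(12.2·4.09) = 38.024 °C.
Integrating: T(t) = T_ss + (T₀ − T_ss) e^(−t/τ).
T(245) = 38.024 + (-15.724)·e^(−245/134.43) = 38.024 + (-15.724)·0.16161 = 35.483 °C.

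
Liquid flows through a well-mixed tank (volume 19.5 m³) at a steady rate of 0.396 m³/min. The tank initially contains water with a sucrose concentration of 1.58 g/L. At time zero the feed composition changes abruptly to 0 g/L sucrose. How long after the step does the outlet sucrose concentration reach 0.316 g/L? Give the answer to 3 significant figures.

Accumulation = in − out for the solute gives V dC/dt = Q(C_in − C), so τ = V/Q = 49.242 min.
C(t) = C_in + (C₀ − C_in) e^(−t/τ). Set C = 0.316 and solve for t:
e^(−t/τ) = (C − C_in)/(C₀ − C_in) = (0.316 − 0)/(1.58 − 0) = 0.20000
t = −τ ln(…) = 49.242 × 1.6094 = 79.253 min.

79.3 min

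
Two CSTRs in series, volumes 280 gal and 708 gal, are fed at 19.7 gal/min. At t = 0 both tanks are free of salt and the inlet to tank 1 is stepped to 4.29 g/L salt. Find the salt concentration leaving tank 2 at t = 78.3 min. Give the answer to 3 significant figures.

Each tank obeys Vᵢ dCᵢ/dt = Q(Cᵢ₋₁ − Cᵢ), so τᵢ = Vᵢ/Q.
τ₁ = 280/19.7 = 14.213 min; τ₂ = 708/19.7 = 35.939 min.
Tank 1: C₁ = C_in(1 − e^(−t/τ₁)). Tank 2 (τ₁ ≠ τ₂): C₂ = C_in[1 − (τ₁ e^(−t/τ₁) − τ₂ e^(−t/τ₂))/(τ₁ − τ₂)].
At t = 78.3: e^(−t/τ₁) = 0.0040503, e^(−t/τ₂) = 0.11319.
C₂ = 4.29·[1 − (14.213·0.0040503 − 35.939·0.11319)/(-21.726)] = 4.29·0.81541 = 3.4981 g/L.

3.50 g/L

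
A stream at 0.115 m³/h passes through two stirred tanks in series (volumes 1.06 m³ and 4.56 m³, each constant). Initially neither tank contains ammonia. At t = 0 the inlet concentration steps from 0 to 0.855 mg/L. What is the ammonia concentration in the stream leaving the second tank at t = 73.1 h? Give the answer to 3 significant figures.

0.679 mg/L

Species balance on tank i: dCᵢ/dt = (Cᵢ₋₁ − Cᵢ)/τᵢ with τᵢ = Vᵢ/Q.
τ₁ = 1.06/0.115 = 9.2174 h; τ₂ = 4.56/0.115 = 39.652 h.
Tank 1: C₁ = C_in(1 − e^(−t/τ₁)). Tank 2 (τ₁ ≠ τ₂): C₂ = C_in[1 − (τ₁ e^(−t/τ₁) − τ₂ e^(−t/τ₂))/(τ₁ − τ₂)].
At t = 73.1: e^(−t/τ₁) = 0.00035955, e^(−t/τ₂) = 0.15826.
C₂ = 0.855·[1 − (9.2174·0.00035955 − 39.652·0.15826)/(-30.435)] = 0.855·0.79392 = 0.67880 mg/L.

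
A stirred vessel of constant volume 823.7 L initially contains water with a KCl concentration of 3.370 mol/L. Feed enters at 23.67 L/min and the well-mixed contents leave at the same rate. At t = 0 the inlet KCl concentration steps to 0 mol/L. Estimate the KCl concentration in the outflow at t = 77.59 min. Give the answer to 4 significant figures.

0.3625 mol/L

Transient balance on the dissolved component: V dC/dt = Q(C_in − C).
Rewrite as dC/dt + C/τ = C_in/τ, τ = V/Q = 34.7993 min.
Solution: C(t) = C_in + (C₀ − C_in) e^(−t/τ).
C(77.59) = 0 + (3.370 − 0)·e^(−77.59/34.7993) = 0 + (3.37000)·0.107567 = 0.362501 mol/L.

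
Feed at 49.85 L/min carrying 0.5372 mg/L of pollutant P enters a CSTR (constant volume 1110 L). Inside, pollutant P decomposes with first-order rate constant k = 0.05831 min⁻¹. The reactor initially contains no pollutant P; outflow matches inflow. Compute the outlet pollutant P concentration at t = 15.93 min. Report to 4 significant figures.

0.1886 mg/L

Species balance: V dC/dt = Q C_in − Q C − k V C.
dC/dt = (Q/V) C_in − (Q/V + k) C; effective rate a = Q/V + k = 0.0449099 + 0.05831 = 0.103220 min⁻¹.
C_ss = Q C_in/(Q + kV) = 0.233730 mg/L; C(t) = C_ss + (C₀ − C_ss) e^(−a t).
C(15.93) = 0.233730 + (-0.233730)·e^(−0.103220·15.93) = 0.233730 + (-0.233730)·0.193149 = 0.188585 mg/L.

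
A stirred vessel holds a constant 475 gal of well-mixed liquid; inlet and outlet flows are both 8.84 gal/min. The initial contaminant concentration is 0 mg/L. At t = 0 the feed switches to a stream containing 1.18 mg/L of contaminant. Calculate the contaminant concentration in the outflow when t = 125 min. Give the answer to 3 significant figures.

1.06 mg/L

Unsteady species balance (constant V, well mixed): V dC/dt = Q(C_in − C).
Rewrite as dC/dt + C/τ = C_in/τ, τ = V/Q = 53.733 min.
Solution: C(t) = C_in + (C₀ − C_in) e^(−t/τ).
C(125) = 1.18 + (0 − 1.18)·e^(−125/53.733) = 1.18 + (-1.1800)·0.097655 = 1.0648 mg/L.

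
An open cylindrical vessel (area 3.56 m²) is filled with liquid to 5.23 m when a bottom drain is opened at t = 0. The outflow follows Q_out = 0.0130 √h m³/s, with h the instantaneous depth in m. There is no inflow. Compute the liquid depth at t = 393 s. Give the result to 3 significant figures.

A dh/dt = −Q_out = −0.0130 √h.
This is separable: 2 d(√h)/dt = −0.0130/A, so √h = √h₀ − (0.0130/(2A)) t.
√h = √5.23 − 0.0130·393/(2·3.56) = 2.2869 − 0.71756 = 1.5694.
h = 1.5694² = 2.4629 m.

2.46 m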